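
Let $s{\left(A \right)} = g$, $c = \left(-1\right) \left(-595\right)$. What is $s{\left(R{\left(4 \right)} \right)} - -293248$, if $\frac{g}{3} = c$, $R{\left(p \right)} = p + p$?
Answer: $295033$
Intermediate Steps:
$R{\left(p \right)} = 2 p$
$c = 595$
$g = 1785$ ($g = 3 \cdot 595 = 1785$)
$s{\left(A \right)} = 1785$
$s{\left(R{\left(4 \right)} \right)} - -293248 = 1785 - -293248 = 1785 + 293248 = 295033$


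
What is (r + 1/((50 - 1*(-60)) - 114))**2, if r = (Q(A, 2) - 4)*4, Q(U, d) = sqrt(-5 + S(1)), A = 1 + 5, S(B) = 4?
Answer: 3969/16 - 130*I ≈ 248.06 - 130.0*I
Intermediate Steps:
A = 6
Q(U, d) = I (Q(U, d) = sqrt(-5 + 4) = sqrt(-1) = I)
r = -16 + 4*I (r = (I - 4)*4 = (-4 + I)*4 = -16 + 4*I ≈ -16.0 + 4.0*I)
(r + 1/((50 - 1*(-60)) - 114))**2 = ((-16 + 4*I) + 1/((50 - 1*(-60)) - 114))**2 = ((-16 + 4*I) + 1/((50 + 60) - 114))**2 = ((-16 + 4*I) + 1/(110 - 114))**2 = ((-16 + 4*I) + 1/(-4))**2 = ((-16 + 4*I) - 1/4)**2 = (-65/4 + 4*I)**2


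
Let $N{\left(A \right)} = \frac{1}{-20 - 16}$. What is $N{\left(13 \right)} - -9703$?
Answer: $\frac{349307}{36} \approx 9703.0$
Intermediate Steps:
$N{\left(A \right)} = - \frac{1}{36}$ ($N{\left(A \right)} = \frac{1}{-36} = - \frac{1}{36}$)
$N{\left(13 \right)} - -9703 = - \frac{1}{36} - -9703 = - \frac{1}{36} + 9703 = \frac{349307}{36}$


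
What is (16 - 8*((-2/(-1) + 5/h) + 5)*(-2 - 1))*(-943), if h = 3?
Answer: -211232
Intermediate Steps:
(16 - 8*((-2/(-1) + 5/h) + 5)*(-2 - 1))*(-943) = (16 - 8*((-2/(-1) + 5/3) + 5)*(-2 - 1))*(-943) = (16 - 8*((-2*(-1) + 5*(⅓)) + 5)*(-3))*(-943) = (16 - 8*((2 + 5/3) + 5)*(-3))*(-943) = (16 - 8*(11/3 + 5)*(-3))*(-943) = (16 - 208*(-3)/3)*(-943) = (16 - 8*(-26))*(-943) = (16 + 208)*(-943) = 224*(-943) = -211232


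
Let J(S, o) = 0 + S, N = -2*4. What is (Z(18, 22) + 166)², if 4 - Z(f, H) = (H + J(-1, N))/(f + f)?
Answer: 4133089/144 ≈ 28702.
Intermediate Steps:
N = -8
J(S, o) = S
Z(f, H) = 4 - (-1 + H)/(2*f) (Z(f, H) = 4 - (H - 1)/(f + f) = 4 - (-1 + H)/(2*f))
(Z(18, 22) + 166)² = ((½)*(1 - 1*22 + 8*18)/18 + 166)² = ((½)*(1/18)*(1 - 22 + 144) + 166)² = ((½)*(1/18)*123 + 166)² = (41/12 + 166)² = (2033/12)² = 4133089/144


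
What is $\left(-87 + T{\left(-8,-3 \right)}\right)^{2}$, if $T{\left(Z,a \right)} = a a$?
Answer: $6084$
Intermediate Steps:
$T{\left(Z,a \right)} = a^{2}$
$\left(-87 + T{\left(-8,-3 \right)}\right)^{2} = \left(-87 + \left(-3\right)^{2}\right)^{2} = \left(-87 + 9\right)^{2} = \left(-78\right)^{2} = 6084$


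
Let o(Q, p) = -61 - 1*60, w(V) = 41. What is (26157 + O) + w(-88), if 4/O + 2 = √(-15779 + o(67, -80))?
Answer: 52081623/1988 - 5*I*√159/1988 ≈ 26198.0 - 0.031714*I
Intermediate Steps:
o(Q, p) = -121 (o(Q, p) = -61 - 60 = -121)
O = 4/(-2 + 10*I*√159) (O = 4/(-2 + √(-15779 - 121)) = 4/(-2 + √(-15900)) = 4/(-2 + 10*I*√159) ≈ -0.00050302 - 0.031714*I)
(26157 + O) + w(-88) = (26157 + (-1/1988 - 5*I*√159/1988)) + 41 = (52000115/1988 - 5*I*√159/1988) + 41 = 52081623/1988 - 5*I*√159/1988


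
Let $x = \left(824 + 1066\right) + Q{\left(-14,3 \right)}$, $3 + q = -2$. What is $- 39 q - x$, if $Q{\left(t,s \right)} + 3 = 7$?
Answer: $-1699$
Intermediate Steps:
$q = -5$ ($q = -3 - 2 = -5$)
$Q{\left(t,s \right)} = 4$ ($Q{\left(t,s \right)} = -3 + 7 = 4$)
$x = 1894$ ($x = \left(824 + 1066\right) + 4 = 1890 + 4 = 1894$)
$- 39 q - x = \left(-39\right) \left(-5\right) - 1894 = 195 - 1894 = -1699$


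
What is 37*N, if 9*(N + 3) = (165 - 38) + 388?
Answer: 18056/9 ≈ 2006.2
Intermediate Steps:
N = 488/9 (N = -3 + ((165 - 38) + 388)/9 = -3 + (127 + 388)/9 = -3 + (⅑)*515 = -3 + 515/9 = 488/9 ≈ 54.222)
37*N = 37*(488/9) = 18056/9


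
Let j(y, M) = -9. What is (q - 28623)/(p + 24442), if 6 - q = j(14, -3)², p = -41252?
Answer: 14349/8405 ≈ 1.7072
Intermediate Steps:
q = -75 (q = 6 - 1*(-9)² = 6 - 1*81 = 6 - 81 = -75)
(q - 28623)/(p + 24442) = (-75 - 28623)/(-41252 + 24442) = -28698/(-16810) = -28698*(-1/16810) = 14349/8405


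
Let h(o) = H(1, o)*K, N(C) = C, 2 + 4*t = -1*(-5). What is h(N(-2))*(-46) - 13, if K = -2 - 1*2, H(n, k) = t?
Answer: 125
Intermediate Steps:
t = 3/4 (t = -1/2 + (-1*(-5))/4 = -1/2 + (1/4)*5 = -1/2 + 5/4 = 3/4 ≈ 0.75000)
H(n, k) = 3/4
K = -4 (K = -2 - 2 = -4)
h(o) = -3 (h(o) = (3/4)*(-4) = -3)
h(N(-2))*(-46) - 13 = -3*(-46) - 13 = 138 - 13 = 125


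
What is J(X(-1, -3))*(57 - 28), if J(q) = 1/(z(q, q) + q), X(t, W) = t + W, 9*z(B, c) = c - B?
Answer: -29/4 ≈ -7.2500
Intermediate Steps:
z(B, c) = -B/9 + c/9 (z(B, c) = (c - B)/9 = -B/9 + c/9)
X(t, W) = W + t
J(q) = 1/q (J(q) = 1/((-q/9 + q/9) + q) = 1/(0 + q) = 1/q)
J(X(-1, -3))*(57 - 28) = (57 - 28)/(-3 - 1) = 29/(-4) = -1/4*29 = -29/4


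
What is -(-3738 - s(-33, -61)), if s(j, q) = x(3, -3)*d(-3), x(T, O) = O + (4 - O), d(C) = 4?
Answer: 3754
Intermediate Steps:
x(T, O) = 4
s(j, q) = 16 (s(j, q) = 4*4 = 16)
-(-3738 - s(-33, -61)) = -(-3738 - 1*16) = -(-3738 - 16) = -1*(-3754) = 3754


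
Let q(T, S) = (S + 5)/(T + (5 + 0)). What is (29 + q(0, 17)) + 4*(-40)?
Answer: -633/5 ≈ -126.60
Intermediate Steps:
q(T, S) = (5 + S)/(5 + T) (q(T, S) = (5 + S)/(T + 5) = (5 + S)/(5 + T))
(29 + q(0, 17)) + 4*(-40) = (29 + (5 + 17)/(5 + 0)) + 4*(-40) = (29 + 22/5) - 160 = 167/5 - 160 = -633/5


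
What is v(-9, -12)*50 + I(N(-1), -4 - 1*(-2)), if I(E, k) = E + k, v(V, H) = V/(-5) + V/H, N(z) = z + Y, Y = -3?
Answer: 243/2 ≈ 121.50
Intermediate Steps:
N(z) = -3 + z (N(z) = z - 3 = -3 + z)
v(V, H) = -V/5 + V/H (v(V, H) = V*(-⅕) + V/H = -V/5 + V/H)
v(-9, -12)*50 + I(N(-1), -4 - 1*(-2)) = (-⅕*(-9) - 9/(-12))*50 + ((-3 - 1) + (-4 - 1*(-2))) = (9/5 - 9*(-1/12))*50 + (-4 + (-4 + 2)) = (9/5 + ¾)*50 + (-4 - 2) = (51/20)*50 - 6 = 255/2 - 6 = 243/2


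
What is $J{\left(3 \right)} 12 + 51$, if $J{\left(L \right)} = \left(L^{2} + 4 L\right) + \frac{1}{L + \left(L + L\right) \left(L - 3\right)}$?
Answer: $307$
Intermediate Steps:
$J{\left(L \right)} = L^{2} + \frac{1}{L + 2 L \left(-3 + L\right)} + 4 L$ ($J{\left(L \right)} = \left(L^{2} + 4 L\right) + \frac{1}{L + 2 L \left(-3 + L\right)} = L^{2} + \frac{1}{L + 2 L \left(-3 + L\right)} + 4 L$)
$J{\left(3 \right)} 12 + 51 = \frac{1 - 20 \cdot 3^{2} + 2 \cdot 3^{4} + 3 \cdot 3^{3}}{3 \left(-5 + 2 \cdot 3\right)} 12 + 51 = \frac{1 - 180 + 2 \cdot 81 + 3 \cdot 27}{3 \left(-5 + 6\right)} 12 + 51 = \frac{1 - 180 + 162 + 81}{3 \cdot 1} \cdot 12 + 51 = \frac{1}{3} \cdot 1 \cdot 64 \cdot 12 + 51 = \frac{64}{3} \cdot 12 + 51 = 256 + 51 = 307$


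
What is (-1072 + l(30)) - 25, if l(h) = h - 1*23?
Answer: -1090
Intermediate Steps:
l(h) = -23 + h (l(h) = h - 23 = -23 + h)
(-1072 + l(30)) - 25 = (-1072 + (-23 + 30)) - 25 = (-1072 + 7) - 25 = -1065 - 25 = -1090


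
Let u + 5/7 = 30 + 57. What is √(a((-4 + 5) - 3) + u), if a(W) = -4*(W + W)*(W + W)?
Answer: 2*√273/7 ≈ 4.7208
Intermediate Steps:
u = 604/7 (u = -5/7 + (30 + 57) = -5/7 + 87 = 604/7 ≈ 86.286)
a(W) = -16*W² (a(W) = -4*2*W*2*W = -16*W²)
√(a((-4 + 5) - 3) + u) = √(-16*((-4 + 5) - 3)² + 604/7) = √(-16*(1 - 3)² + 604/7) = √(-16*(-2)² + 604/7) = √(-16*4 + 604/7) = √(-64 + 604/7) = √(156/7) = 2*√273/7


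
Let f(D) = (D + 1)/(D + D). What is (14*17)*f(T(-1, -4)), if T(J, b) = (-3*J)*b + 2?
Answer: 1071/10 ≈ 107.10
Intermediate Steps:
T(J, b) = 2 - 3*J*b (T(J, b) = -3*J*b + 2 = 2 - 3*J*b)
f(D) = (1 + D)/(2*D) (f(D) = (1 + D)/((2*D)) = (1 + D)*(1/(2*D)) = (1 + D)/(2*D))
(14*17)*f(T(-1, -4)) = (14*17)*((1 + (2 - 3*(-1)*(-4)))/(2*(2 - 3*(-1)*(-4)))) = 238*((1 + (2 - 12))/(2*(2 - 12))) = 238*((½)*(1 - 10)/(-10)) = 238*((½)*(-⅒)*(-9)) = 238*(9/20) = 1071/10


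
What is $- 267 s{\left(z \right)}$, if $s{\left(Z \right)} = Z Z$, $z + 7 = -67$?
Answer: $-1462092$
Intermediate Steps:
$z = -74$ ($z = -7 - 67 = -74$)
$s{\left(Z \right)} = Z^{2}$
$- 267 s{\left(z \right)} = - 267 \left(-74\right)^{2} = \left(-267\right) 5476 = -1462092$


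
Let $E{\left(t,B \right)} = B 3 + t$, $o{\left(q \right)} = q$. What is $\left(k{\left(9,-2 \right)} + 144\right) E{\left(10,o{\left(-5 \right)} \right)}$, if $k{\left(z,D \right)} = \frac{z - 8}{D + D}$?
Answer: $- \frac{2875}{4} \approx -718.75$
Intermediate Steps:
$k{\left(z,D \right)} = \frac{-8 + z}{2 D}$
$E{\left(t,B \right)} = t + 3 B$ ($E{\left(t,B \right)} = 3 B + t = t + 3 B$)
$\left(k{\left(9,-2 \right)} + 144\right) E{\left(10,o{\left(-5 \right)} \right)} = \left(\frac{-8 + 9}{2 \left(-2\right)} + 144\right) \left(10 + 3 \left(-5\right)\right) = \left(\frac{1}{2} \left(- \frac{1}{2}\right) 1 + 144\right) \left(10 - 15\right) = \left(- \frac{1}{4} + 144\right) \left(-5\right) = \frac{575}{4} \left(-5\right) = - \frac{2875}{4}$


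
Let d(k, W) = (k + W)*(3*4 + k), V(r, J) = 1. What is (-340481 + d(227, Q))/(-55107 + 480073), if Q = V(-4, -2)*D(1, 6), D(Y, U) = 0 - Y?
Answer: -16851/24998 ≈ -0.67409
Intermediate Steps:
D(Y, U) = -Y
Q = -1 (Q = 1*(-1*1) = 1*(-1) = -1)
d(k, W) = (12 + k)*(W + k) (d(k, W) = (W + k)*(12 + k) = (12 + k)*(W + k))
(-340481 + d(227, Q))/(-55107 + 480073) = (-340481 + (227**2 + 12*(-1) + 12*227 - 1*227))/(-55107 + 480073) = (-340481 + (51529 - 12 + 2724 - 227))/424966 = (-340481 + 54014)*(1/424966) = -286467*1/424966 = -16851/24998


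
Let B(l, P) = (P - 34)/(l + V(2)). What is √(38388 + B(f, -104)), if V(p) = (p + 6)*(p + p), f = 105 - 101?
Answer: √1381830/6 ≈ 195.92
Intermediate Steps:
f = 4
V(p) = 2*p*(6 + p) (V(p) = (6 + p)*(2*p) = 2*p*(6 + p))
B(l, P) = (-34 + P)/(32 + l) (B(l, P) = (P - 34)/(l + 2*2*(6 + 2)) = (-34 + P)/(l + 2*2*8) = (-34 + P)/(l + 32) = (-34 + P)/(32 + l))
√(38388 + B(f, -104)) = √(38388 + (-34 - 104)/(32 + 4)) = √(38388 - 138/36) = √(38388 + (1/36)*(-138)) = √(38388 - 23/6) = √(230305/6) = √1381830/6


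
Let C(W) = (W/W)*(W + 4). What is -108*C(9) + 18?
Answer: -1386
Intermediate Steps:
C(W) = 4 + W (C(W) = 1*(4 + W) = 4 + W)
-108*C(9) + 18 = -108*(4 + 9) + 18 = -108*13 + 18 = -1404 + 18 = -1386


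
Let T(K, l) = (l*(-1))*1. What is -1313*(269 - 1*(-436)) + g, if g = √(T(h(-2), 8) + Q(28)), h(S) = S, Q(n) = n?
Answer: -925665 + 2*√5 ≈ -9.2566e+5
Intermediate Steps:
T(K, l) = -l (T(K, l) = -l*1 = -l)
g = 2*√5 (g = √(-1*8 + 28) = √(-8 + 28) = √20 = 2*√5 ≈ 4.4721)
-1313*(269 - 1*(-436)) + g = -1313*(269 - 1*(-436)) + 2*√5 = -1313*(269 + 436) + 2*√5 = -1313*705 + 2*√5 = -925665 + 2*√5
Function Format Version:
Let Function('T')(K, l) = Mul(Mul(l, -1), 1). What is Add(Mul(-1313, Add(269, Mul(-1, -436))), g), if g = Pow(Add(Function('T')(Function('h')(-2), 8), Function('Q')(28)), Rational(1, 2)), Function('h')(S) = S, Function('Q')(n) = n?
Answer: Add(-925665, Mul(2, Pow(5, Rational(1, 2)))) ≈ -9.2566e+5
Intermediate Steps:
Function('T')(K, l) = Mul(-1, l) (Function('T')(K, l) = Mul(Mul(-1, l), 1) = Mul(-1, l))
g = Mul(2, Pow(5, Rational(1, 2))) (g = Pow(Add(Mul(-1, 8), 28), Rational(1, 2)) = Pow(Add(-8, 28), Rational(1, 2)) = Pow(20, Rational(1, 2)) = Mul(2, Pow(5, Rational(1, 2))) ≈ 4.4721)
Add(Mul(-1313, Add(269, Mul(-1, -436))), g) = Add(Mul(-1313, Add(269, Mul(-1, -436))), Mul(2, Pow(5, Rational(1, 2)))) = Add(Mul(-1313, Add(269, 436)), Mul(2, Pow(5, Rational(1, 2)))) = Add(Mul(-1313, 705), Mul(2, Pow(5, Rational(1, 2)))) = Add(-925665, Mul(2, Pow(5, Rational(1, 2))))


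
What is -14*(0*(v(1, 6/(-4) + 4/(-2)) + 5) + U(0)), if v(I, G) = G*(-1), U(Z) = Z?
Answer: 0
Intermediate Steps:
v(I, G) = -G
-14*(0*(v(1, 6/(-4) + 4/(-2)) + 5) + U(0)) = -14*(0*(-(6/(-4) + 4/(-2)) + 5) + 0) = -14*(0*(-(6*(-1/4) + 4*(-1/2)) + 5) + 0) = -14*(0*(-(-3/2 - 2) + 5) + 0) = -14*(0*(-1*(-7/2) + 5) + 0) = -14*(0*(7/2 + 5) + 0) = -14*(0*(17/2) + 0) = -14*(0 + 0) = -14*0 = 0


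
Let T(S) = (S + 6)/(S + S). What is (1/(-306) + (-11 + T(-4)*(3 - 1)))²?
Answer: 3097600/23409 ≈ 132.33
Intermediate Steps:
T(S) = (6 + S)/(2*S) (T(S) = (6 + S)/((2*S)) = (6 + S)*(1/(2*S)) = (6 + S)/(2*S))
(1/(-306) + (-11 + T(-4)*(3 - 1)))² = (1/(-306) + (-11 + ((½)*(6 - 4)/(-4))*(3 - 1)))² = (-1/306 + (-11 + ((½)*(-¼)*2)*2))² = (-1/306 + (-11 - ¼*2))² = (-1/306 + (-11 - ½))² = (-1/306 - 23/2)² = (-1760/153)² = 3097600/23409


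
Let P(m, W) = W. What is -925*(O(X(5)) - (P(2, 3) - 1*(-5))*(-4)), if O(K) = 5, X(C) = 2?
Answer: -34225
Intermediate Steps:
-925*(O(X(5)) - (P(2, 3) - 1*(-5))*(-4)) = -925*(5 - (3 - 1*(-5))*(-4)) = -925*(5 - (3 + 5)*(-4)) = -925*(5 - 8*(-4)) = -925*(5 - 1*(-32)) = -925*(5 + 32) = -925*37 = -34225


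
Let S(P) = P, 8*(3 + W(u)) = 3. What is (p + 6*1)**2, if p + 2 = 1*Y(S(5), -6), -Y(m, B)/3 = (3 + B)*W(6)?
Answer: 24649/64 ≈ 385.14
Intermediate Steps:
W(u) = -21/8 (W(u) = -3 + (1/8)*3 = -3 + 3/8 = -21/8)
Y(m, B) = 189/8 + 63*B/8 (Y(m, B) = -3*(3 + B)*(-21)/8 = -3*(-63/8 - 21*B/8) = 189/8 + 63*B/8)
p = -205/8 (p = -2 + 1*(189/8 + (63/8)*(-6)) = -2 + 1*(189/8 - 189/4) = -2 + 1*(-189/8) = -2 - 189/8 = -205/8 ≈ -25.625)
(p + 6*1)**2 = (-205/8 + 6*1)**2 = (-205/8 + 6)**2 = (-157/8)**2 = 24649/64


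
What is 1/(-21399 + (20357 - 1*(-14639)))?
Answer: 1/13597 ≈ 7.3546e-5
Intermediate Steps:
1/(-21399 + (20357 - 1*(-14639))) = 1/(-21399 + (20357 + 14639)) = 1/(-21399 + 34996) = 1/13597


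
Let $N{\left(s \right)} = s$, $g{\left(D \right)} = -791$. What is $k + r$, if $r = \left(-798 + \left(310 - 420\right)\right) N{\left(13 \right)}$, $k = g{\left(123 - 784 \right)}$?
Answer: $-12595$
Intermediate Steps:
$k = -791$
$r = -11804$ ($r = \left(-798 + \left(310 - 420\right)\right) 13 = \left(-798 - 110\right) 13 = \left(-908\right) 13 = -11804$)
$k + r = -791 - 11804 = -12595$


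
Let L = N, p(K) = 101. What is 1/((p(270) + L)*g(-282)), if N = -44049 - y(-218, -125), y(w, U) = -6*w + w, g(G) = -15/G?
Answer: -47/112595 ≈ -0.00041743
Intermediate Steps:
y(w, U) = -5*w
N = -45139 (N = -44049 - (-5)*(-218) = -44049 - 1*1090 = -44049 - 1090 = -45139)
L = -45139
1/((p(270) + L)*g(-282)) = 1/((101 - 45139)*((-15/(-282)))) = 1/((-45038)*((-15*(-1/282)))) = -1/(45038*5/94) = -1/45038*94/5 = -47/112595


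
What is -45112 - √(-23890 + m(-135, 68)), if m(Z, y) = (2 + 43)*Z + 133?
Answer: -45112 - 2*I*√7458 ≈ -45112.0 - 172.72*I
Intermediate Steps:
m(Z, y) = 133 + 45*Z (m(Z, y) = 45*Z + 133 = 133 + 45*Z)
-45112 - √(-23890 + m(-135, 68)) = -45112 - √(-23890 + (133 + 45*(-135))) = -45112 - √(-23890 + (133 - 6075)) = -45112 - √(-23890 - 5942) = -45112 - √(-29832) = -45112 - 2*I*√7458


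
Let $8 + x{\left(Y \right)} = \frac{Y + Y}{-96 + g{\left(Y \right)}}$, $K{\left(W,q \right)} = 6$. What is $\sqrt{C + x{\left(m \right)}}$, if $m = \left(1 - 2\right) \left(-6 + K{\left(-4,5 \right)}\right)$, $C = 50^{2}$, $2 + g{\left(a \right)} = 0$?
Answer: $2 \sqrt{623} \approx 49.92$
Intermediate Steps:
$g{\left(a \right)} = -2$ ($g{\left(a \right)} = -2 + 0 = -2$)
$C = 2500$
$m = 0$ ($m = \left(1 - 2\right) \left(-6 + 6\right) = \left(1 - 2\right) 0 = \left(-1\right) 0 = 0$)
$x{\left(Y \right)} = -8 - \frac{Y}{49}$ ($x{\left(Y \right)} = -8 + \frac{Y + Y}{-96 - 2} = -8 + \frac{2 Y}{-98} = -8 + 2 Y \left(- \frac{1}{98}\right) = -8 - \frac{Y}{49}$)
$\sqrt{C + x{\left(m \right)}} = \sqrt{2500 - 8} = \sqrt{2492} = 2 \sqrt{623}$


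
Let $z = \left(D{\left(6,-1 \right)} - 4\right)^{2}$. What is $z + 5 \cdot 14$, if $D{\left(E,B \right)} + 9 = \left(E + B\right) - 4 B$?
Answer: $86$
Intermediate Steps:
$D{\left(E,B \right)} = -9 + E - 3 B$ ($D{\left(E,B \right)} = -9 - \left(- E + 3 B\right) = -9 + E - 3 B$)
$z = 16$ ($z = \left(\left(-9 + 6 - -3\right) - 4\right)^{2} = \left(\left(-9 + 6 + 3\right) - 4\right)^{2} = \left(0 - 4\right)^{2} = \left(-4\right)^{2} = 16$)
$z + 5 \cdot 14 = 16 + 5 \cdot 14 = 16 + 70 = 86$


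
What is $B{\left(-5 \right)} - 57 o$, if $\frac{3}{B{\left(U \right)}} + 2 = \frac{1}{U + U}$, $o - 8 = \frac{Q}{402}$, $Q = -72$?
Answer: $- \frac{209746}{469} \approx -447.22$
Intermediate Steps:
$o = \frac{524}{67}$ ($o = 8 - \frac{72}{402} = 8 - \frac{12}{67} = \frac{524}{67} \approx 7.8209$)
$B{\left(U \right)} = \frac{3}{-2 + \frac{1}{2 U}}$ ($B{\left(U \right)} = \frac{3}{-2 + \frac{1}{U + U}} = \frac{3}{-2 + \frac{1}{2 U}}$)
$B{\left(-5 \right)} - 57 o = \left(-6\right) \left(-5\right) \frac{1}{-1 + 4 \left(-5\right)} - \frac{29868}{67} = \left(-6\right) \left(-5\right) \frac{1}{-1 - 20} - \frac{29868}{67} = \left(-6\right) \left(-5\right) \frac{1}{-21} - \frac{29868}{67} = \left(-6\right) \left(-5\right) \left(- \frac{1}{21}\right) - \frac{29868}{67} = - \frac{10}{7} - \frac{29868}{67} = - \frac{209746}{469}$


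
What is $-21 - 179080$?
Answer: $-179101$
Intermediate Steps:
$-21 - 179080 = -179101$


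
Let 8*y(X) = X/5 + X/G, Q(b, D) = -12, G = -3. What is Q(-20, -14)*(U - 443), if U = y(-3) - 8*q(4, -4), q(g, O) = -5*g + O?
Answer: 15057/5 ≈ 3011.4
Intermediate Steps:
q(g, O) = O - 5*g
y(X) = -X/60 (y(X) = (X/5 + X/(-3))/8 = (X*(1/5) + X*(-1/3))/8 = (X/5 - X/3)/8 = (-2*X/15)/8 = -X/60)
U = 3841/20 (U = -1/60*(-3) - 8*(-4 - 5*4) = 1/20 - 8*(-4 - 20) = 1/20 - 8*(-24) = 1/20 + 192 = 3841/20 ≈ 192.05)
Q(-20, -14)*(U - 443) = -12*(3841/20 - 443) = -12*(-5019/20) = 15057/5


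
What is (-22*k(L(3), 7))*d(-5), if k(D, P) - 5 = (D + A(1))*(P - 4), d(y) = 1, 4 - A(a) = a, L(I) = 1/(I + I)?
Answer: -319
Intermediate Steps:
L(I) = 1/(2*I)
A(a) = 4 - a
k(D, P) = 5 + (-4 + P)*(3 + D) (k(D, P) = 5 + (D + (4 - 1*1))*(P - 4) = 5 + (D + (4 - 1))*(-4 + P) = 5 + (D + 3)*(-4 + P) = 5 + (3 + D)*(-4 + P) = 5 + (-4 + P)*(3 + D))
(-22*k(L(3), 7))*d(-5) = -22*(-7 - 2/3 + 3*7 + ((½)/3)*7)*1 = -22*(-7 - 2/3 + 21 + ((½)*(⅓))*7)*1 = -22*(-7 - 4*⅙ + 21 + (⅙)*7)*1 = -22*(-7 - ⅔ + 21 + 7/6)*1 = -22*29/2*1 = -319*1 = -319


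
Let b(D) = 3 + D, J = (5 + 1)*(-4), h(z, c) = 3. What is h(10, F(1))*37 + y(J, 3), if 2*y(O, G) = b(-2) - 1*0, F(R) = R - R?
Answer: 223/2 ≈ 111.50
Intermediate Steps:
F(R) = 0
J = -24 (J = 6*(-4) = -24)
y(O, G) = 1/2 (y(O, G) = ((3 - 2) - 1*0)/2 = (1 + 0)/2 = (1/2)*1 = 1/2)
h(10, F(1))*37 + y(J, 3) = 3*37 + 1/2 = 111 + 1/2 = 223/2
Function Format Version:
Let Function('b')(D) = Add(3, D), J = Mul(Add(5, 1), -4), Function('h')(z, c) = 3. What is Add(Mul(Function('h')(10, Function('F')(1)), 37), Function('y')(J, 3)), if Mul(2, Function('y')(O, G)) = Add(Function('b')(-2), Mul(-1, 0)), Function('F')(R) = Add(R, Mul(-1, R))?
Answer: Rational(223, 2) ≈ 111.50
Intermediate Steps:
Function('F')(R) = 0
J = -24 (J = Mul(6, -4) = -24)
Function('y')(O, G) = Rational(1, 2) (Function('y')(O, G) = Mul(Rational(1, 2), Add(Add(3, -2), Mul(-1, 0))) = Mul(Rational(1, 2), Add(1, 0)) = Mul(Rational(1, 2), 1) = Rational(1, 2))
Add(Mul(Function('h')(10, Function('F')(1)), 37), Function('y')(J, 3)) = Add(Mul(3, 37), Rational(1, 2)) = Add(111, Rational(1, 2)) = Rational(223, 2)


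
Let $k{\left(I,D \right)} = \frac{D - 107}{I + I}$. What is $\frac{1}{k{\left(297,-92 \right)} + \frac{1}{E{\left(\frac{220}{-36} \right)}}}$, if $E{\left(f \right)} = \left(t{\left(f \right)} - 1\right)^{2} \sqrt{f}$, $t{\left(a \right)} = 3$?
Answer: $- \frac{2364120}{864191} + \frac{96228 i \sqrt{55}}{864191} \approx -2.7356 + 0.8258 i$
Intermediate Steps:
$k{\left(I,D \right)} = \frac{-107 + D}{2 I}$
$E{\left(f \right)} = 4 \sqrt{f}$ ($E{\left(f \right)} = \left(3 - 1\right)^{2} \sqrt{f} = 2^{2} \sqrt{f} = 4 \sqrt{f}$)
$\frac{1}{k{\left(297,-92 \right)} + \frac{1}{E{\left(\frac{220}{-36} \right)}}} = \frac{1}{\frac{-107 - 92}{2 \cdot 297} + \frac{1}{4 \sqrt{\frac{220}{-36}}}} = \frac{1}{\frac{1}{2} \cdot \frac{1}{297} \left(-199\right) + \frac{1}{4 \sqrt{220 \left(- \frac{1}{36}\right)}}} = \frac{1}{- \frac{199}{594} + \frac{1}{4 \sqrt{- \frac{55}{9}}}} = \frac{1}{- \frac{199}{594} + \frac{1}{4 \frac{i \sqrt{55}}{3}}} = \frac{1}{- \frac{199}{594} + \frac{1}{\frac{4}{3} i \sqrt{55}}} = \frac{1}{- \frac{199}{594} - \frac{3 i \sqrt{55}}{220}}$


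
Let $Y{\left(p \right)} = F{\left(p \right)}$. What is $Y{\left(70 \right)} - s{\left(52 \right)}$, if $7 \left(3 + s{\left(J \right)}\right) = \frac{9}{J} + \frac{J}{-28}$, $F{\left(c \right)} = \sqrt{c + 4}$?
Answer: $\frac{8257}{2548} + \sqrt{74} \approx 11.843$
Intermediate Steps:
$F{\left(c \right)} = \sqrt{4 + c}$
$Y{\left(p \right)} = \sqrt{4 + p}$
$s{\left(J \right)} = -3 - \frac{J}{196} + \frac{9}{7 J}$ ($s{\left(J \right)} = -3 + \frac{\frac{9}{J} + \frac{J}{-28}}{7} = -3 + \frac{\frac{9}{J} + J \left(- \frac{1}{28}\right)}{7} = -3 + \frac{\frac{9}{J} - \frac{J}{28}}{7} = -3 - \left(- \frac{9}{7 J} + \frac{J}{196}\right) = -3 - \frac{J}{196} + \frac{9}{7 J}$)
$Y{\left(70 \right)} - s{\left(52 \right)} = \sqrt{4 + 70} - \frac{252 - 52 \left(588 + 52\right)}{196 \cdot 52} = \sqrt{74} - \frac{1}{196} \cdot \frac{1}{52} \left(252 - 52 \cdot 640\right) = \sqrt{74} - \frac{1}{196} \cdot \frac{1}{52} \left(252 - 33280\right) = \sqrt{74} - \frac{1}{196} \cdot \frac{1}{52} \left(-33028\right) = \sqrt{74} - - \frac{8257}{2548} = \sqrt{74} + \frac{8257}{2548} = \frac{8257}{2548} + \sqrt{74}$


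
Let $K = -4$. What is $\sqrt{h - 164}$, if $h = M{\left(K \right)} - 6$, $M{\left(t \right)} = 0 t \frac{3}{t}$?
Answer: $i \sqrt{170} \approx 13.038 i$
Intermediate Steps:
$M{\left(t \right)} = 0$ ($M{\left(t \right)} = 0 \frac{3}{t} = 0$)
$h = -6$ ($h = 0 - 6 = -6$)
$\sqrt{h - 164} = \sqrt{-6 - 164} = \sqrt{-170} = i \sqrt{170}$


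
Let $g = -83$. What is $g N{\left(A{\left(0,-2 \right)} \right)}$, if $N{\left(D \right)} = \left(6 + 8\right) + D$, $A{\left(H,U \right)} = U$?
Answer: $-996$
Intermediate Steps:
$N{\left(D \right)} = 14 + D$
$g N{\left(A{\left(0,-2 \right)} \right)} = - 83 \left(14 - 2\right) = \left(-83\right) 12 = -996$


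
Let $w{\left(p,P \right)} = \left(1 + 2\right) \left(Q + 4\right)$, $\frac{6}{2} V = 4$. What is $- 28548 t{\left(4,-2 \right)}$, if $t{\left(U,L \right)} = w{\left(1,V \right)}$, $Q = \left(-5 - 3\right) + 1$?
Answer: $256932$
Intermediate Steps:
$V = \frac{4}{3}$ ($V = \frac{1}{3} \cdot 4 = \frac{4}{3} \approx 1.3333$)
$Q = -7$ ($Q = -8 + 1 = -7$)
$w{\left(p,P \right)} = -9$ ($w{\left(p,P \right)} = \left(1 + 2\right) \left(-7 + 4\right) = 3 \left(-3\right) = -9$)
$t{\left(U,L \right)} = -9$
$- 28548 t{\left(4,-2 \right)} = \left(-28548\right) \left(-9\right) = 256932$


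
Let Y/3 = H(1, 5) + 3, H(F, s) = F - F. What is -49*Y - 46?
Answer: -487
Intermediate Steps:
H(F, s) = 0
Y = 9 (Y = 3*(0 + 3) = 3*3 = 9)
-49*Y - 46 = -49*9 - 46 = -441 - 46 = -487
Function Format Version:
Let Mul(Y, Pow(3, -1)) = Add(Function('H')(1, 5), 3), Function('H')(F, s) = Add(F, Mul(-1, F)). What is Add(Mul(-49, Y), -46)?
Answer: -487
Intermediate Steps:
Function('H')(F, s) = 0
Y = 9 (Y = Mul(3, Add(0, 3)) = Mul(3, 3) = 9)
Add(Mul(-49, Y), -46) = Add(Mul(-49, 9), -46) = Add(-441, -46) = -487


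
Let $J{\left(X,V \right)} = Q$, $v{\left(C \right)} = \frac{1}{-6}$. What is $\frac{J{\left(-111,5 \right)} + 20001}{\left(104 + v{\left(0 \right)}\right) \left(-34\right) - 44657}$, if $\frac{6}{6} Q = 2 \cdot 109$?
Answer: $- \frac{60657}{144562} \approx -0.41959$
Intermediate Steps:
$v{\left(C \right)} = - \frac{1}{6}$
$Q = 218$ ($Q = 2 \cdot 109 = 218$)
$J{\left(X,V \right)} = 218$
$\frac{J{\left(-111,5 \right)} + 20001}{\left(104 + v{\left(0 \right)}\right) \left(-34\right) - 44657} = \frac{218 + 20001}{\left(104 - \frac{1}{6}\right) \left(-34\right) - 44657} = \frac{20219}{\frac{623}{6} \left(-34\right) - 44657} = \frac{20219}{- \frac{10591}{3} - 44657} = \frac{20219}{- \frac{144562}{3}} = 20219 \left(- \frac{3}{144562}\right) = - \frac{60657}{144562}$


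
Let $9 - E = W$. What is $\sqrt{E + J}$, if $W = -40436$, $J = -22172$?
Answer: $\sqrt{18273} \approx 135.18$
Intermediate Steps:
$E = 40445$ ($E = 9 - -40436 = 9 + 40436 = 40445$)
$\sqrt{E + J} = \sqrt{40445 - 22172} = \sqrt{18273}$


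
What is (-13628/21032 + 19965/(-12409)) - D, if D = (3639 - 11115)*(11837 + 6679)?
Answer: 9031789852454119/65246522 ≈ 1.3843e+8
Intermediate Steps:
D = -138425616 (D = -7476*18516 = -138425616)
(-13628/21032 + 19965/(-12409)) - D = (-13628/21032 + 19965/(-12409)) - 1*(-138425616) = (-13628*1/21032 + 19965*(-1/12409)) + 138425616 = (-3407/5258 - 19965/12409) + 138425616 = -147253433/65246522 + 138425616 = 9031789852454119/65246522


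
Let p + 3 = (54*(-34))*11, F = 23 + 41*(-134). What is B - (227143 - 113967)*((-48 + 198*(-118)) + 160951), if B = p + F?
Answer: -15566139534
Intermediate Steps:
F = -5471 (F = 23 - 5494 = -5471)
p = -20199 (p = -3 + (54*(-34))*11 = -3 - 1836*11 = -3 - 20196 = -20199)
B = -25670 (B = -20199 - 5471 = -25670)
B - (227143 - 113967)*((-48 + 198*(-118)) + 160951) = -25670 - (227143 - 113967)*((-48 + 198*(-118)) + 160951) = -25670 - 113176*((-48 - 23364) + 160951) = -25670 - 113176*(-23412 + 160951) = -25670 - 113176*137539 = -25670 - 1*15566113864 = -25670 - 15566113864 = -15566139534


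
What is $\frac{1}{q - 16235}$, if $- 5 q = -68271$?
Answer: $- \frac{5}{12904} \approx -0.00038748$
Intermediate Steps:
$q = \frac{68271}{5}$ ($q = \left(- \frac{1}{5}\right) \left(-68271\right) = \frac{68271}{5} \approx 13654.0$)
$\frac{1}{q - 16235} = \frac{1}{\frac{68271}{5} - 16235} = \frac{1}{- \frac{12904}{5}} = - \frac{5}{12904}$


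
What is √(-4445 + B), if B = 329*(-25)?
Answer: I*√12670 ≈ 112.56*I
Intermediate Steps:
B = -8225
√(-4445 + B) = √(-4445 - 8225) = √(-12670) = I*√12670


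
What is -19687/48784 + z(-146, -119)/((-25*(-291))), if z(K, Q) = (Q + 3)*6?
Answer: -59058863/118301200 ≈ -0.49922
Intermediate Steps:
z(K, Q) = 18 + 6*Q (z(K, Q) = (3 + Q)*6 = 18 + 6*Q)
-19687/48784 + z(-146, -119)/((-25*(-291))) = -19687/48784 + (18 + 6*(-119))/((-25*(-291))) = -19687*1/48784 + (18 - 714)/7275 = -19687/48784 - 696*1/7275 = -19687/48784 - 232/2425 = -59058863/118301200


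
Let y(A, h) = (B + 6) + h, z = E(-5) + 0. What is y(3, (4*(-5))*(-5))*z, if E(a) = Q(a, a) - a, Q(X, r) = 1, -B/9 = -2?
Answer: 744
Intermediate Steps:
B = 18 (B = -9*(-2) = 18)
E(a) = 1 - a
z = 6 (z = (1 - 1*(-5)) + 0 = (1 + 5) + 0 = 6 + 0 = 6)
y(A, h) = 24 + h (y(A, h) = (18 + 6) + h = 24 + h)
y(3, (4*(-5))*(-5))*z = (24 + (4*(-5))*(-5))*6 = (24 - 20*(-5))*6 = (24 + 100)*6 = 124*6 = 744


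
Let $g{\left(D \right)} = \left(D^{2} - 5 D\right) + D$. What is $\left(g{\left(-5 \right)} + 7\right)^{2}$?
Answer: $2704$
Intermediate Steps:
$g{\left(D \right)} = D^{2} - 4 D$
$\left(g{\left(-5 \right)} + 7\right)^{2} = \left(- 5 \left(-4 - 5\right) + 7\right)^{2} = \left(\left(-5\right) \left(-9\right) + 7\right)^{2} = \left(45 + 7\right)^{2} = 52^{2} = 2704$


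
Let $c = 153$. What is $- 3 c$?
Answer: $-459$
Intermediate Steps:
$- 3 c = \left(-3\right) 153 = -459$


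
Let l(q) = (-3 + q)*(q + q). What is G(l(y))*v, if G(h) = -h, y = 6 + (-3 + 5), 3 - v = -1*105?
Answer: -8640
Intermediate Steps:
v = 108 (v = 3 - (-1)*105 = 3 - 1*(-105) = 3 + 105 = 108)
y = 8 (y = 6 + 2 = 8)
l(q) = 2*q*(-3 + q) (l(q) = (-3 + q)*(2*q) = 2*q*(-3 + q))
G(l(y))*v = -2*8*(-3 + 8)*108 = -2*8*5*108 = -1*80*108 = -80*108 = -8640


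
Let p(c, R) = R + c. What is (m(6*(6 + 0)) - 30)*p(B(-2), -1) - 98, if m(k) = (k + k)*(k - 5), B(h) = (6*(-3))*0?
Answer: -2300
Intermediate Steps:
B(h) = 0 (B(h) = -18*0 = 0)
m(k) = 2*k*(-5 + k) (m(k) = (2*k)*(-5 + k) = 2*k*(-5 + k))
(m(6*(6 + 0)) - 30)*p(B(-2), -1) - 98 = (2*(6*(6 + 0))*(-5 + 6*(6 + 0)) - 30)*(-1 + 0) - 98 = (2*(6*6)*(-5 + 6*6) - 30)*(-1) - 98 = (2*36*(-5 + 36) - 30)*(-1) - 98 = (2*36*31 - 30)*(-1) - 98 = (2232 - 30)*(-1) - 98 = 2202*(-1) - 98 = -2202 - 98 = -2300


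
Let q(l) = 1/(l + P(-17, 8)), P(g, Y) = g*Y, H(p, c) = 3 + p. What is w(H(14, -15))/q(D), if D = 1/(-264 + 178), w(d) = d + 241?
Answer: -35091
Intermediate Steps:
P(g, Y) = Y*g
w(d) = 241 + d
D = -1/86 (D = 1/(-86) = -1/86 ≈ -0.011628)
q(l) = 1/(-136 + l) (q(l) = 1/(l + 8*(-17)) = 1/(l - 136) = 1/(-136 + l))
w(H(14, -15))/q(D) = (241 + (3 + 14))/(1/(-136 - 1/86)) = (241 + 17)/(1/(-11697/86)) = 258/(-86/11697) = 258*(-11697/86) = -35091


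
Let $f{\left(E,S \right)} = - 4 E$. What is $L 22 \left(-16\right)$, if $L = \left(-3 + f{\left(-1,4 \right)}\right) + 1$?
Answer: $-704$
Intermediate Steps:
$L = 2$ ($L = \left(-3 - -4\right) + 1 = \left(-3 + 4\right) + 1 = 1 + 1 = 2$)
$L 22 \left(-16\right) = 2 \cdot 22 \left(-16\right) = 44 \left(-16\right) = -704$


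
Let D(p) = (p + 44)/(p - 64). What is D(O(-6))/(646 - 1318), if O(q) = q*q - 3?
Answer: 11/2976 ≈ 0.0036962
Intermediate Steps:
O(q) = -3 + q² (O(q) = q² - 3 = -3 + q²)
D(p) = (44 + p)/(-64 + p)
D(O(-6))/(646 - 1318) = ((44 + (-3 + (-6)²))/(-64 + (-3 + (-6)²)))/(646 - 1318) = ((44 + (-3 + 36))/(-64 + (-3 + 36)))/(-672) = ((44 + 33)/(-64 + 33))*(-1/672) = (77/(-31))*(-1/672) = -1/31*77*(-1/672) = -77/31*(-1/672) = 11/2976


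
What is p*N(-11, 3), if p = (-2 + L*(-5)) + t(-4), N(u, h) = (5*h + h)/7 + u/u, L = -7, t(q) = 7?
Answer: 1000/7 ≈ 142.86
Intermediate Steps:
N(u, h) = 1 + 6*h/7 (N(u, h) = (6*h)*(⅐) + 1 = 6*h/7 + 1 = 1 + 6*h/7)
p = 40 (p = (-2 - 7*(-5)) + 7 = (-2 + 35) + 7 = 33 + 7 = 40)
p*N(-11, 3) = 40*(1 + (6/7)*3) = 40*(1 + 18/7) = 40*(25/7) = 1000/7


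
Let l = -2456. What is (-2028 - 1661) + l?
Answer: -6145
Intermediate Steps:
(-2028 - 1661) + l = (-2028 - 1661) - 2456 = -3689 - 2456 = -6145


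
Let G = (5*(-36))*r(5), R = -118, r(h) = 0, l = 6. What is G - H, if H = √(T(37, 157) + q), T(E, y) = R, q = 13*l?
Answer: -2*I*√10 ≈ -6.3246*I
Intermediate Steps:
q = 78 (q = 13*6 = 78)
T(E, y) = -118
G = 0 (G = (5*(-36))*0 = -180*0 = 0)
H = 2*I*√10 (H = √(-118 + 78) = √(-40) = 2*I*√10 ≈ 6.3246*I)
G - H = 0 - 2*I*√10 = -2*I*√10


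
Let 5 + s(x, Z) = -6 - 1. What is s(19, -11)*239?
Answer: -2868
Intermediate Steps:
s(x, Z) = -12 (s(x, Z) = -5 + (-6 - 1) = -5 - 7 = -12)
s(19, -11)*239 = -12*239 = -2868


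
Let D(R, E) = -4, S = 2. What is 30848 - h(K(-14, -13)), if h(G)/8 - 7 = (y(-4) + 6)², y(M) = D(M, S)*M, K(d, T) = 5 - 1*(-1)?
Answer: 26920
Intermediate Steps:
K(d, T) = 6 (K(d, T) = 5 + 1 = 6)
y(M) = -4*M
h(G) = 3928 (h(G) = 56 + 8*(-4*(-4) + 6)² = 56 + 8*(16 + 6)² = 56 + 8*22² = 56 + 8*484 = 56 + 3872 = 3928)
30848 - h(K(-14, -13)) = 30848 - 1*3928 = 30848 - 3928 = 26920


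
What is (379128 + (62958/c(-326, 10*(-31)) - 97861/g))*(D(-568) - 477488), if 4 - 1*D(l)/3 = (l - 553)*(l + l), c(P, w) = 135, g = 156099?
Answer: -3819979712448108332/2341485 ≈ -1.6314e+12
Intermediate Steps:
D(l) = 12 - 6*l*(-553 + l) (D(l) = 12 - 3*(l - 553)*(l + l) = 12 - 3*(-553 + l)*2*l = 12 - 6*l*(-553 + l))
(379128 + (62958/c(-326, 10*(-31)) - 97861/g))*(D(-568) - 477488) = (379128 + (62958/135 - 97861/156099))*((12 - 6*(-568)² + 3318*(-568)) - 477488) = (379128 + (62958*(1/135) - 97861*1/156099))*((12 - 6*322624 - 1884624) - 477488) = (379128 + (20986/45 - 97861/156099))*((12 - 1935744 - 1884624) - 477488) = (379128 + 1090496623/2341485)*(-3820356 - 477488) = (888813021703/2341485)*(-4297844) = -3819979712448108332/2341485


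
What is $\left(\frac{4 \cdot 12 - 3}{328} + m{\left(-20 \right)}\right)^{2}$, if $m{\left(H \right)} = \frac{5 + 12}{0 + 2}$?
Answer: $\frac{8025889}{107584} \approx 74.601$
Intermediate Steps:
$m{\left(H \right)} = \frac{17}{2}$
$\left(\frac{4 \cdot 12 - 3}{328} + m{\left(-20 \right)}\right)^{2} = \left(\frac{4 \cdot 12 - 3}{328} + \frac{17}{2}\right)^{2} = \left(\left(48 - 3\right) \frac{1}{328} + \frac{17}{2}\right)^{2} = \left(45 \cdot \frac{1}{328} + \frac{17}{2}\right)^{2} = \left(\frac{45}{328} + \frac{17}{2}\right)^{2} = \left(\frac{2833}{328}\right)^{2} = \frac{8025889}{107584}$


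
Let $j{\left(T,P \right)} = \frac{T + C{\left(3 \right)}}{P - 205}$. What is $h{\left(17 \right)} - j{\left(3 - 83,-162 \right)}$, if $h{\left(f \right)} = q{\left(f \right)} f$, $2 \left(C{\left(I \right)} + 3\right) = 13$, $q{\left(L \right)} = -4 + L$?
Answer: $\frac{162061}{734} \approx 220.79$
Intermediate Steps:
$C{\left(I \right)} = \frac{7}{2}$ ($C{\left(I \right)} = -3 + \frac{1}{2} \cdot 13 = -3 + \frac{13}{2} = \frac{7}{2}$)
$j{\left(T,P \right)} = \frac{\frac{7}{2} + T}{-205 + P}$ ($j{\left(T,P \right)} = \frac{T + \frac{7}{2}}{P - 205} = \frac{\frac{7}{2} + T}{-205 + P}$)
$h{\left(f \right)} = f \left(-4 + f\right)$ ($h{\left(f \right)} = \left(-4 + f\right) f = f \left(-4 + f\right)$)
$h{\left(17 \right)} - j{\left(3 - 83,-162 \right)} = 17 \left(-4 + 17\right) - \frac{\frac{7}{2} + \left(3 - 83\right)}{-205 - 162} = 17 \cdot 13 - \frac{\frac{7}{2} - 80}{-367} = 221 - \left(- \frac{1}{367}\right) \left(- \frac{153}{2}\right) = 221 - \frac{153}{734} = \frac{162061}{734}$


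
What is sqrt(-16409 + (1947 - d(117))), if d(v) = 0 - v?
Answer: I*sqrt(14345) ≈ 119.77*I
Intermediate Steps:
d(v) = -v
sqrt(-16409 + (1947 - d(117))) = sqrt(-16409 + (1947 - (-1)*117)) = sqrt(-16409 + (1947 - 1*(-117))) = sqrt(-16409 + (1947 + 117)) = sqrt(-16409 + 2064) = sqrt(-14345) = I*sqrt(14345)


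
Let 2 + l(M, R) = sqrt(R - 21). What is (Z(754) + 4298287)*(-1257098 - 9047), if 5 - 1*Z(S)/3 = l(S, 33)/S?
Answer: -2051737145641265/377 + 3798435*sqrt(3)/377 ≈ -5.4423e+12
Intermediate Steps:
l(M, R) = -2 + sqrt(-21 + R) (l(M, R) = -2 + sqrt(R - 21) = -2 + sqrt(-21 + R))
Z(S) = 15 - 3*(-2 + 2*sqrt(3))/S (Z(S) = 15 - 3*(-2 + sqrt(-21 + 33))/S = 15 - 3*(-2 + sqrt(12))/S = 15 - 3*(-2 + 2*sqrt(3))/S)
(Z(754) + 4298287)*(-1257098 - 9047) = (3*(2 - 2*sqrt(3) + 5*754)/754 + 4298287)*(-1257098 - 9047) = (3*(1/754)*(2 - 2*sqrt(3) + 3770) + 4298287)*(-1266145) = (3*(1/754)*(3772 - 2*sqrt(3)) + 4298287)*(-1266145) = ((5658/377 - 3*sqrt(3)/377) + 4298287)*(-1266145) = (1620459857/377 - 3*sqrt(3)/377)*(-1266145) = -2051737145641265/377 + 3798435*sqrt(3)/377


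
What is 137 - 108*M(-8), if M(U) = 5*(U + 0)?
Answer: 4457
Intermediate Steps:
M(U) = 5*U
137 - 108*M(-8) = 137 - 540*(-8) = 137 - 108*(-40) = 137 + 4320 = 4457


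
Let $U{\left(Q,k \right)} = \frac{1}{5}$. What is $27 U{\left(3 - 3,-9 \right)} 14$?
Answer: $\frac{378}{5} \approx 75.6$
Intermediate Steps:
$U{\left(Q,k \right)} = \frac{1}{5}$
$27 U{\left(3 - 3,-9 \right)} 14 = 27 \cdot \frac{1}{5} \cdot 14 = \frac{27}{5} \cdot 14 = \frac{378}{5}$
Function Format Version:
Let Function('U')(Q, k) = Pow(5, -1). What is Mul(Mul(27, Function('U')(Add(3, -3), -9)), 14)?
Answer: Rational(378, 5) ≈ 75.600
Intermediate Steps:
Function('U')(Q, k) = Rational(1, 5)
Mul(Mul(27, Function('U')(Add(3, -3), -9)), 14) = Mul(Mul(27, Rational(1, 5)), 14) = Mul(Rational(27, 5), 14) = Rational(378, 5)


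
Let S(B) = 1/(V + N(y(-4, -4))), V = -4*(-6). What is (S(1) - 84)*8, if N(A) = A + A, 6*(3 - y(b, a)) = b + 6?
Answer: -7389/11 ≈ -671.73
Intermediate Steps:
y(b, a) = 2 - b/6 (y(b, a) = 3 - (b + 6)/6 = 3 - (6 + b)/6 = 3 + (-1 - b/6) = 2 - b/6)
N(A) = 2*A
V = 24
S(B) = 3/88 (S(B) = 1/(24 + 2*(2 - ⅙*(-4))) = 1/(24 + 2*(2 + ⅔)) = 1/(24 + 2*(8/3)) = 1/(24 + 16/3) = 1/(88/3) = 3/88)
(S(1) - 84)*8 = (3/88 - 84)*8 = -7389/88*8 = -7389/11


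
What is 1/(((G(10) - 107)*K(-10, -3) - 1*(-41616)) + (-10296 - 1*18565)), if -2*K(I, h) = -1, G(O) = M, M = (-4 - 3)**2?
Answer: 1/12726 ≈ 7.8579e-5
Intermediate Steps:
M = 49 (M = (-7)**2 = 49)
G(O) = 49
K(I, h) = 1/2 (K(I, h) = -1/2*(-1) = 1/2)
1/(((G(10) - 107)*K(-10, -3) - 1*(-41616)) + (-10296 - 1*18565)) = 1/(((49 - 107)*(1/2) - 1*(-41616)) + (-10296 - 1*18565)) = 1/((-58*1/2 + 41616) + (-10296 - 18565)) = 1/((-29 + 41616) - 28861) = 1/(41587 - 28861) = 1/12726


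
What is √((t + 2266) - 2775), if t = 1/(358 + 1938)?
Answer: I*√670812562/1148 ≈ 22.561*I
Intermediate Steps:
t = 1/2296 ≈ 0.00043554
√((t + 2266) - 2775) = √((1/2296 + 2266) - 2775) = √(5202737/2296 - 2775) = √(-1168663/2296) = I*√670812562/1148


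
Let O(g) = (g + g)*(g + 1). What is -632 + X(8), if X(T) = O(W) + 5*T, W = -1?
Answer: -592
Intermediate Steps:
O(g) = 2*g*(1 + g) (O(g) = (2*g)*(1 + g) = 2*g*(1 + g))
X(T) = 5*T (X(T) = 2*(-1)*(1 - 1) + 5*T = 2*(-1)*0 + 5*T = 0 + 5*T = 5*T)
-632 + X(8) = -632 + 5*8 = -632 + 40 = -592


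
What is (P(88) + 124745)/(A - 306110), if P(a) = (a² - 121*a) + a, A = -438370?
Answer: -40643/248160 ≈ -0.16378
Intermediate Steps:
P(a) = a² - 120*a
(P(88) + 124745)/(A - 306110) = (88*(-120 + 88) + 124745)/(-438370 - 306110) = (88*(-32) + 124745)/(-744480) = (-2816 + 124745)*(-1/744480) = 121929*(-1/744480) = -40643/248160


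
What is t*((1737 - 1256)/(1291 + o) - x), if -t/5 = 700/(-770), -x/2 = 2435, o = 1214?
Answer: 121998310/5511 ≈ 22137.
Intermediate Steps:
x = -4870 (x = -2*2435 = -4870)
t = 50/11 (t = -3500/(-770) = -3500*(-1)/770 = -5*(-10/11) = 50/11 ≈ 4.5455)
t*((1737 - 1256)/(1291 + o) - x) = 50*((1737 - 1256)/(1291 + 1214) - 1*(-4870))/11 = 50*(481/2505 + 4870)/11 = (50/11)*(12199831/2505) = 121998310/5511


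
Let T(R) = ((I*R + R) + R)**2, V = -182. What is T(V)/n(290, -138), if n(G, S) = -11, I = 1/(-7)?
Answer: -114244/11 ≈ -10386.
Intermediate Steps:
I = -1/7 ≈ -0.14286
T(R) = 169*R**2/49 (T(R) = ((-R/7 + R) + R)**2 = (6*R/7 + R)**2 = (13*R/7)**2 = 169*R**2/49)
T(V)/n(290, -138) = ((169/49)*(-182)**2)/(-11) = ((169/49)*33124)*(-1/11) = 114244*(-1/11) = -114244/11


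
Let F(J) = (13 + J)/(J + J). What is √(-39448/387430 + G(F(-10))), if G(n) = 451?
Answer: √16920180217815/193715 ≈ 21.234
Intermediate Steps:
F(J) = (13 + J)/(2*J) (F(J) = (13 + J)/((2*J)) = (13 + J)*(1/(2*J)) = (13 + J)/(2*J))
√(-39448/387430 + G(F(-10))) = √(-39448/387430 + 451) = √(-39448*1/387430 + 451) = √(-19724/193715 + 451) = √(87345741/193715) = √16920180217815/193715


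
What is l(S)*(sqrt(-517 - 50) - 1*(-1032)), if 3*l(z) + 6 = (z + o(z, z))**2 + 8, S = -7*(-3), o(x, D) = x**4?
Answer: 13013873634064 + 113493084018*I*sqrt(7) ≈ 1.3014e+13 + 3.0027e+11*I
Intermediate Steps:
S = 21
l(z) = 2/3 + (z + z**4)**2/3 (l(z) = -2 + ((z + z**4)**2 + 8)/3 = -2 + (8 + (z + z**4)**2)/3 = -2 + (8/3 + (z + z**4)**2/3) = 2/3 + (z + z**4)**2/3)
l(S)*(sqrt(-517 - 50) - 1*(-1032)) = (2/3 + (1/3)*21**2*(1 + 21**3)**2)*(sqrt(-517 - 50) - 1*(-1032)) = (2/3 + (1/3)*441*(1 + 9261)**2)*(sqrt(-567) + 1032) = (2/3 + (1/3)*441*9262**2)*(9*I*sqrt(7) + 1032) = (2/3 + (1/3)*441*85784644)*(1032 + 9*I*sqrt(7)) = (2/3 + 12610342668)*(1032 + 9*I*sqrt(7)) = 37831028006*(1032 + 9*I*sqrt(7))/3 = 13013873634064 + 113493084018*I*sqrt(7)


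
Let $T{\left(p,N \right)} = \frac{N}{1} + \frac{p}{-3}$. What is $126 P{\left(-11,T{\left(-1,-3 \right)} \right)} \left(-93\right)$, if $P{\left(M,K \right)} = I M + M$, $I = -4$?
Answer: $-386694$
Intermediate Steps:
$T{\left(p,N \right)} = N - \frac{p}{3}$ ($T{\left(p,N \right)} = N 1 + p \left(- \frac{1}{3}\right) = N - \frac{p}{3}$)
$P{\left(M,K \right)} = - 3 M$ ($P{\left(M,K \right)} = - 4 M + M = - 3 M$)
$126 P{\left(-11,T{\left(-1,-3 \right)} \right)} \left(-93\right) = 126 \left(\left(-3\right) \left(-11\right)\right) \left(-93\right) = 126 \cdot 33 \left(-93\right) = 4158 \left(-93\right) = -386694$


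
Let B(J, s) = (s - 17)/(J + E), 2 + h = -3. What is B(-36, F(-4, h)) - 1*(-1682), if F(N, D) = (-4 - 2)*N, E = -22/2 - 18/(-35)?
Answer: 2736369/1627 ≈ 1681.8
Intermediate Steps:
h = -5 (h = -2 - 3 = -5)
E = -367/35 (E = -22*½ - 18*(-1/35) = -11 + 18/35 = -367/35 ≈ -10.486)
F(N, D) = -6*N
B(J, s) = (-17 + s)/(-367/35 + J) (B(J, s) = (s - 17)/(J - 367/35) = (-17 + s)/(-367/35 + J))
B(-36, F(-4, h)) - 1*(-1682) = 35*(-17 - 6*(-4))/(-367 + 35*(-36)) - 1*(-1682) = 35*(-17 + 24)/(-367 - 1260) + 1682 = 35*7/(-1627) + 1682 = 35*(-1/1627)*7 + 1682 = -245/1627 + 1682 = 2736369/1627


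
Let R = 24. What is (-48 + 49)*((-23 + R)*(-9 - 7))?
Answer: -16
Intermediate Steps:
(-48 + 49)*((-23 + R)*(-9 - 7)) = (-48 + 49)*((-23 + 24)*(-9 - 7)) = 1*(1*(-16)) = 1*(-16) = -16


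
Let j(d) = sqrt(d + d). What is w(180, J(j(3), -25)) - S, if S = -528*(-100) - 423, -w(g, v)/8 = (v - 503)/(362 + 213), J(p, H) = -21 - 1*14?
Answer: -30112471/575 ≈ -52370.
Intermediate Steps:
j(d) = sqrt(2)*sqrt(d) (j(d) = sqrt(2*d) = sqrt(2)*sqrt(d))
J(p, H) = -35 (J(p, H) = -21 - 14 = -35)
w(g, v) = 4024/575 - 8*v/575 (w(g, v) = -8*(v - 503)/(362 + 213) = -8*(-503 + v)/575 = -8*(-503/575 + v/575) = 4024/575 - 8*v/575)
S = 52377 (S = 52800 - 423 = 52377)
w(180, J(j(3), -25)) - S = (4024/575 - 8/575*(-35)) - 1*52377 = (4024/575 + 56/115) - 52377 = 4304/575 - 52377 = -30112471/575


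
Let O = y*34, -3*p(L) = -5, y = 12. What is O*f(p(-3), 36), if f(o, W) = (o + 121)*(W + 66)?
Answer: 5104896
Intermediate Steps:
p(L) = 5/3 (p(L) = -⅓*(-5) = 5/3)
f(o, W) = (66 + W)*(121 + o) (f(o, W) = (121 + o)*(66 + W) = (66 + W)*(121 + o))
O = 408 (O = 12*34 = 408)
O*f(p(-3), 36) = 408*(7986 + 66*(5/3) + 121*36 + 36*(5/3)) = 408*(7986 + 110 + 4356 + 60) = 408*12512 = 5104896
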